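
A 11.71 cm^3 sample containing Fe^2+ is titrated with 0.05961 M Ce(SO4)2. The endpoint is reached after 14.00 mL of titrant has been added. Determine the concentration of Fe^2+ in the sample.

n(Ce(SO4)2) = 0.05961 x 0.01400 = 0.0008345 mol.
From the balanced equation, 1 mol Ce(SO4)2 reacts with 1 mol Fe^2+, so n(Fe^2+) = 0.0008345 x 1/1 = 0.0008345 mol.
[Fe^2+] = 0.0008345 / 0.01171 L = 0.0713 M.

0.0713 M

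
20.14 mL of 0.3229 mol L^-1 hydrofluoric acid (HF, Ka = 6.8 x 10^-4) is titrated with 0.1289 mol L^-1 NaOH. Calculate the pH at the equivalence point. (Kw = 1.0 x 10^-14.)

8.07

n(HF) = 0.3229 x 0.02014 = 0.006503 mol; V(NaOH) at equivalence = 0.006503/0.1289 = 0.05045 L.
At equivalence all the acid is converted to F-; total volume = 0.02014 + 0.05045 = 0.07059 L, so [F-] = 0.006503/0.07059 = 0.09212 M.
Kb = Kw/Ka = 1.0e-14 / 6.8 x 10^-4 = 1.47e-11.
[OH^-] = sqrt(Kb x [F-]) = sqrt(1.47e-11 x 0.09212) = 1.16e-6 M.
pOH = 5.93, so pH = 14.00 - 5.93 = 8.07.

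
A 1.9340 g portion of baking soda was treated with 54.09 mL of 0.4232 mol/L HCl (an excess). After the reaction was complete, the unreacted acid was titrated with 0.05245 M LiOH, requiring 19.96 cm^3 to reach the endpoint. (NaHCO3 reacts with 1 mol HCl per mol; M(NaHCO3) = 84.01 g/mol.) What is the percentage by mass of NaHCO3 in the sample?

94.9%

Total n(HCl) added = 0.4232 x 0.05409 = 0.02289 mol.
n(LiOH) used = 0.05245 x 0.01996 = 0.001047 mol, which equals the excess n(HCl).
So n(HCl) consumed by the sample = 0.02289 - 0.001047 = 0.02184 mol.
n(NaHCO3) = 0.02184 / 1 = 0.02184 mol.
mass NaHCO3 = 0.02184 x 84.01 = 1.835 g, so %NaHCO3 = 1.835/1.9340 x 100 = 94.9%.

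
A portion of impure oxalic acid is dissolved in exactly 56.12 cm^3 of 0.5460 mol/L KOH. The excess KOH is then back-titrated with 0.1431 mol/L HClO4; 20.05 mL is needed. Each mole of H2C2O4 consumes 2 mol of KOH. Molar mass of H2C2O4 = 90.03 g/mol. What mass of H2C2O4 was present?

Total n(KOH) added = 0.5460 x 0.05612 = 0.03064 mol.
n(HClO4) used = 0.1431 x 0.02005 = 0.002869 mol, which equals the excess n(KOH).
So n(KOH) consumed by the sample = 0.03064 - 0.002869 = 0.02777 mol.
n(H2C2O4) = 0.02777 / 2 = 0.01389 mol.
mass = 0.01389 mol x 90.03 g/mol = 1.25 g.

1.25 g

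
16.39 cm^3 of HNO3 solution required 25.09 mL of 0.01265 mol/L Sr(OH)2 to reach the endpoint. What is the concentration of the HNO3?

0.0387 M

n(Sr(OH)2) delivered = 0.01265 x 0.02509 = 0.0003174 mol.
The reaction is 2 HNO3 + 1 Sr(OH)2, so n(HNO3) = 0.0003174 x 2/1 = 0.0006348 mol.
[HNO3] = 0.0006348 mol / 0.01639 L = 0.0387 M.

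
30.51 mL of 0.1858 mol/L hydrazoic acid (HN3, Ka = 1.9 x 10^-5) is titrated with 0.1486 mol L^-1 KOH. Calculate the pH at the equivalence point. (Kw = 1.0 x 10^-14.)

8.82

n(HN3) = 0.1858 x 0.03051 = 0.005669 mol; V(KOH) at equivalence = 0.005669/0.1486 = 0.03815 L.
At equivalence all the acid is converted to N3-; total volume = 0.03051 + 0.03815 = 0.06866 L, so [N3-] = 0.005669/0.06866 = 0.08257 M.
Kb = Kw/Ka = 1.0e-14 / 1.9 x 10^-5 = 5.26e-10.
[OH^-] = sqrt(Kb x [N3-]) = sqrt(5.26e-10 x 0.08257) = 6.59e-6 M.
pOH = 5.18, so pH = 14.00 - 5.18 = 8.82.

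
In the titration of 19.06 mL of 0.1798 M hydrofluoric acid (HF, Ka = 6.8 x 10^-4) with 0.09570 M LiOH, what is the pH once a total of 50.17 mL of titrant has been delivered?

n(acid) = 0.1798 x 0.01906 = 0.003427 mol; n(LiOH) added = 0.09570 x 0.05017 = 0.004801 mol.
Base is in excess by 0.004801 - 0.003427 = 0.001374 mol in a total volume of 0.06923 L.
[OH^-] = 0.001374/0.06923 = 0.01985 M, so pOH = 1.70 and pH = 14.00 - 1.70 = 12.30.

12.30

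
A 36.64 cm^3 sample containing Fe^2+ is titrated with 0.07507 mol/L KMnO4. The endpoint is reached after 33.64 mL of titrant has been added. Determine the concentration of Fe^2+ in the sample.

0.345 M

n(KMnO4) = 0.07507 x 0.03364 = 0.002525 mol.
From the balanced equation, 1 mol KMnO4 reacts with 5 mol Fe^2+, so n(Fe^2+) = 0.002525 x 5/1 = 0.01263 mol.
[Fe^2+] = 0.01263 / 0.03664 L = 0.345 M.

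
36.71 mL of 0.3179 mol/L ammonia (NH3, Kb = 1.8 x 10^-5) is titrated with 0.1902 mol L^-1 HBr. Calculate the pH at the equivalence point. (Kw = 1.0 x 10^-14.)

5.09

n(NH3) = 0.3179 x 0.03671 = 0.01167 mol; V(HBr) at equivalence = 0.01167/0.1902 = 0.06136 L.
At equivalence the base is fully converted to NH4+; total volume = 0.09807 L, so [NH4+] = 0.01167/0.09807 = 0.1190 M.
Ka(NH4+) = Kw/Kb = 1.0e-14 / 1.8 x 10^-5 = 5.56e-10.
[H^+] = sqrt(Ka x [NH4+]) = sqrt(5.56e-10 x 0.1190) = 8.13e-6 M.
pH = -log(8.13e-6) = 5.09.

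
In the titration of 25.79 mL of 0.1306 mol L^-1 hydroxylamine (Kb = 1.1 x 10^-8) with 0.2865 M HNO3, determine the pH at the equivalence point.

n(NH2OH) = 0.1306 x 0.02579 = 0.003368 mol; V(HNO3) at equivalence = 0.003368/0.2865 = 0.01176 L.
At equivalence the base is fully converted to NH3OH+; total volume = 0.03755 L, so [NH3OH+] = 0.003368/0.03755 = 0.08971 M.
Ka(NH3OH+) = Kw/Kb = 1.0e-14 / 1.1 x 10^-8 = 9.09e-7.
[H^+] = sqrt(Ka x [NH3OH+]) = sqrt(9.09e-7 x 0.08971) = 0.000286 M.
pH = -log(0.000286) = 3.54.

3.54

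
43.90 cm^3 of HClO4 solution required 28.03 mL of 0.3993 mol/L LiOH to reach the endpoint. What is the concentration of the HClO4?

0.255 M

n(LiOH) delivered = 0.3993 x 0.02803 = 0.01119 mol.
For a 1:1 reaction, n(HClO4) = 0.01119 mol.
[HClO4] = 0.01119 mol / 0.04390 L = 0.255 M.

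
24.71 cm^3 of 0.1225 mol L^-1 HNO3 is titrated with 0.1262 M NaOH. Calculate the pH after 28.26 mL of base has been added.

12.01

n(acid) = 0.1225 x 0.02471 = 0.003027 mol; n(NaOH) added = 0.1262 x 0.02826 = 0.003566 mol.
Base is in excess by 0.003566 - 0.003027 = 0.0005394 mol in a total volume of 0.05297 L.
[OH^-] = 0.0005394/0.05297 = 0.01018 M, so pOH = 1.99 and pH = 14.00 - 1.99 = 12.01.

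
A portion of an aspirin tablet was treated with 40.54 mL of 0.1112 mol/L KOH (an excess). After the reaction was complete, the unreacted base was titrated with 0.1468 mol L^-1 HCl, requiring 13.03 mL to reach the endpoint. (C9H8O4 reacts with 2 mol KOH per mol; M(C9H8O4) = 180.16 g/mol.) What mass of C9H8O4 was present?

0.234 g

Total n(KOH) added = 0.1112 x 0.04054 = 0.004508 mol.
n(HCl) used = 0.1468 x 0.01303 = 0.001913 mol, which equals the excess n(KOH).
So n(KOH) consumed by the sample = 0.004508 - 0.001913 = 0.002595 mol.
n(C9H8O4) = 0.002595 / 2 = 0.001298 mol.
mass = 0.001298 mol x 180.16 g/mol = 0.234 g.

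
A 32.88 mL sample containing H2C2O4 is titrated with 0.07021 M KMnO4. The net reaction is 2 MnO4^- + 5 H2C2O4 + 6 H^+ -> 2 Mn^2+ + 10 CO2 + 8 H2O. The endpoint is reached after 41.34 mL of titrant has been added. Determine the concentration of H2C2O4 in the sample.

0.221 M

n(KMnO4) = 0.07021 x 0.04134 = 0.002902 mol.
From the balanced equation, 2 mol KMnO4 reacts with 5 mol H2C2O4, so n(H2C2O4) = 0.002902 x 5/2 = 0.007256 mol.
[H2C2O4] = 0.007256 / 0.03288 L = 0.221 M.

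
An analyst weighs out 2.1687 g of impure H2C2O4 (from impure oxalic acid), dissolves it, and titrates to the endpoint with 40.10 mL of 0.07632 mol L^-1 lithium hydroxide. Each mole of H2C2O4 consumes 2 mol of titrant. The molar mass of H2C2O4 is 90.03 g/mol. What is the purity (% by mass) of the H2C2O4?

n(LiOH) = 0.07632 x 0.04010 = 0.003060 mol.
n(H2C2O4) = 0.003060 / 2 = 0.001530 mol.
mass of H2C2O4 = 0.001530 x 90.03 = 0.1378 g.
% purity = 0.1378 / 2.1687 x 100 = 6.35%.

6.35%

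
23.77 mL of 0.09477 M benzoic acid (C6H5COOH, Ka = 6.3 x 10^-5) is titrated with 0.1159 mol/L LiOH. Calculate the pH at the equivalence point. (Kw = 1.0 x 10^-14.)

8.46

n(C6H5COOH) = 0.09477 x 0.02377 = 0.002253 mol; V(LiOH) at equivalence = 0.002253/0.1159 = 0.01944 L.
At equivalence all the acid is converted to C6H5COO-; total volume = 0.02377 + 0.01944 = 0.04321 L, so [C6H5COO-] = 0.002253/0.04321 = 0.05214 M.
Kb = Kw/Ka = 1.0e-14 / 6.3 x 10^-5 = 1.59e-10.
[OH^-] = sqrt(Kb x [C6H5COO-]) = sqrt(1.59e-10 x 0.05214) = 2.88e-6 M.
pOH = 5.54, so pH = 14.00 - 5.54 = 8.46.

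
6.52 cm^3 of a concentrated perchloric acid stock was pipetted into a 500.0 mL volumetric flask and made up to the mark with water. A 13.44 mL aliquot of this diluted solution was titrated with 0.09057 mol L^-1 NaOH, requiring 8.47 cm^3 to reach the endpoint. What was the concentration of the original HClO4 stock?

4.38 M

n(NaOH) = 0.09057 x 0.008470 = 0.0007671 mol.
n(HClO4) in the aliquot = 0.0007671 mol.
[diluted HClO4] = 0.0007671 / 0.01344 = 0.05708 M.
Dilution factor = 500.0/6.520 = 76.69, so [stock] = 0.05708 x 76.69 = 4.38 M.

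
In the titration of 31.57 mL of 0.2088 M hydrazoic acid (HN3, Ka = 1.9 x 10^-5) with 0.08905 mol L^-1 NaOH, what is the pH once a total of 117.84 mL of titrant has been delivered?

n(acid) = 0.2088 x 0.03157 = 0.006592 mol; n(NaOH) added = 0.08905 x 0.1178 = 0.01049 mol.
Base is in excess by 0.01049 - 0.006592 = 0.003902 mol in a total volume of 0.1494 L.
[OH^-] = 0.003902/0.1494 = 0.02611 M, so pOH = 1.58 and pH = 14.00 - 1.58 = 12.42.

12.42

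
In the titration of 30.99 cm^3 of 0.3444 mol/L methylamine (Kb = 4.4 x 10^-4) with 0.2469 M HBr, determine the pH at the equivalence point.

5.74

n(CH3NH2) = 0.3444 x 0.03099 = 0.01067 mol; V(HBr) at equivalence = 0.01067/0.2469 = 0.04323 L.
At equivalence the base is fully converted to CH3NH3+; total volume = 0.07422 L, so [CH3NH3+] = 0.01067/0.07422 = 0.1438 M.
Ka(CH3NH3+) = Kw/Kb = 1.0e-14 / 4.4 x 10^-4 = 2.27e-11.
[H^+] = sqrt(Ka x [CH3NH3+]) = sqrt(2.27e-11 x 0.1438) = 1.81e-6 M.
pH = -log(1.81e-6) = 5.74.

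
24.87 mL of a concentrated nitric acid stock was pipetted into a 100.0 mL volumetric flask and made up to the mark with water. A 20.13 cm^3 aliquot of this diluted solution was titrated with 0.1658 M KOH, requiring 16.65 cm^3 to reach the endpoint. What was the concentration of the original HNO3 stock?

0.551 M

n(KOH) = 0.1658 x 0.01665 = 0.002761 mol.
n(HNO3) in the aliquot = 0.002761 mol.
[diluted HNO3] = 0.002761 / 0.02013 = 0.1371 M.
Dilution factor = 100.0/24.87 = 4.021, so [stock] = 0.1371 x 4.021 = 0.551 M.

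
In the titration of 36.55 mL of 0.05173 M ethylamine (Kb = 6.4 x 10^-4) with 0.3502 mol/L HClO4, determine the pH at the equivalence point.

n(C2H5NH2) = 0.05173 x 0.03655 = 0.001891 mol; V(HClO4) at equivalence = 0.001891/0.3502 = 0.005399 L.
At equivalence the base is fully converted to C2H5NH3+; total volume = 0.04195 L, so [C2H5NH3+] = 0.001891/0.04195 = 0.04507 M.
Ka(C2H5NH3+) = Kw/Kb = 1.0e-14 / 6.4 x 10^-4 = 1.56e-11.
[H^+] = sqrt(Ka x [C2H5NH3+]) = sqrt(1.56e-11 x 0.04507) = 8.39e-7 M.
pH = -log(8.39e-7) = 6.08.

6.08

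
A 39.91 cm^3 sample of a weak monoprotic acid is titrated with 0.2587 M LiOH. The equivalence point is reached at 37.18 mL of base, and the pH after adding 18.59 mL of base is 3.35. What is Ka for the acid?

4.5 x 10^-4

18.59 mL is half of the equivalence volume, so this is the half-equivalence point where [HA] = [A^-].
At half-equivalence pH = pKa, so pKa = 3.35.
Ka = 10^(-3.35) = 4.5 x 10^-4.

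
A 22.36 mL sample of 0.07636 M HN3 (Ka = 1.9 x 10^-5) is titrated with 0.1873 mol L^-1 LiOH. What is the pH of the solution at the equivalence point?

8.73

n(HN3) = 0.07636 x 0.02236 = 0.001707 mol; V(LiOH) at equivalence = 0.001707/0.1873 = 0.009116 L.
At equivalence all the acid is converted to N3-; total volume = 0.02236 + 0.009116 = 0.03148 L, so [N3-] = 0.001707/0.03148 = 0.05424 M.
Kb = Kw/Ka = 1.0e-14 / 1.9 x 10^-5 = 5.26e-10.
[OH^-] = sqrt(Kb x [N3-]) = sqrt(5.26e-10 x 0.05424) = 5.34e-6 M.
pOH = 5.27, so pH = 14.00 - 5.27 = 8.73.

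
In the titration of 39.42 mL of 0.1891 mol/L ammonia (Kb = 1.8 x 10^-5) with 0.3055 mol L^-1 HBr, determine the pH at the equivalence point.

5.09

n(NH3) = 0.1891 x 0.03942 = 0.007454 mol; V(HBr) at equivalence = 0.007454/0.3055 = 0.02440 L.
At equivalence the base is fully converted to NH4+; total volume = 0.06382 L, so [NH4+] = 0.007454/0.06382 = 0.1168 M.
Ka(NH4+) = Kw/Kb = 1.0e-14 / 1.8 x 10^-5 = 5.56e-10.
[H^+] = sqrt(Ka x [NH4+]) = sqrt(5.56e-10 x 0.1168) = 8.06e-6 M.
pH = -log(8.06e-6) = 5.09.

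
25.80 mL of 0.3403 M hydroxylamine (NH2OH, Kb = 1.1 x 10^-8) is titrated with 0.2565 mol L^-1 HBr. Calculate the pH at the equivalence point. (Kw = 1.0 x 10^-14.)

3.44

n(NH2OH) = 0.3403 x 0.02580 = 0.008780 mol; V(HBr) at equivalence = 0.008780/0.2565 = 0.03423 L.
At equivalence the base is fully converted to NH3OH+; total volume = 0.06003 L, so [NH3OH+] = 0.008780/0.06003 = 0.1463 M.
Ka(NH3OH+) = Kw/Kb = 1.0e-14 / 1.1 x 10^-8 = 9.09e-7.
[H^+] = sqrt(Ka x [NH3OH+]) = sqrt(9.09e-7 x 0.1463) = 0.000365 M.
pH = -log(0.000365) = 3.44.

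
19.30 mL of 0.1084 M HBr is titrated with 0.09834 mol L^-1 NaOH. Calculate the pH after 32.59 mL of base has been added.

12.33

n(acid) = 0.1084 x 0.01930 = 0.002092 mol; n(NaOH) added = 0.09834 x 0.03259 = 0.003205 mol.
Base is in excess by 0.003205 - 0.002092 = 0.001113 mol in a total volume of 0.05189 L.
[OH^-] = 0.001113/0.05189 = 0.02144 M, so pOH = 1.67 and pH = 14.00 - 1.67 = 12.33.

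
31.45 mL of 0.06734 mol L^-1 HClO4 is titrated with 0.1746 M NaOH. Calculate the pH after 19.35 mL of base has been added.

12.39

n(acid) = 0.06734 x 0.03145 = 0.002118 mol; n(NaOH) added = 0.1746 x 0.01935 = 0.003379 mol.
Base is in excess by 0.003379 - 0.002118 = 0.001261 mol in a total volume of 0.05080 L.
[OH^-] = 0.001261/0.05080 = 0.02482 M, so pOH = 1.61 and pH = 14.00 - 1.61 = 12.39.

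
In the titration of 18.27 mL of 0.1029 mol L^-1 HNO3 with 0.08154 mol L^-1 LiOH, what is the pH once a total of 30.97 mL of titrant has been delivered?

12.12

n(acid) = 0.1029 x 0.01827 = 0.001880 mol; n(LiOH) added = 0.08154 x 0.03097 = 0.002525 mol.
Base is in excess by 0.002525 - 0.001880 = 0.0006453 mol in a total volume of 0.04924 L.
[OH^-] = 0.0006453/0.04924 = 0.01311 M, so pOH = 1.88 and pH = 14.00 - 1.88 = 12.12.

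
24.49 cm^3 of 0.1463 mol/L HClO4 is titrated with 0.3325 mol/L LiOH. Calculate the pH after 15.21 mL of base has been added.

n(acid) = 0.1463 x 0.02449 = 0.003583 mol; n(LiOH) added = 0.3325 x 0.01521 = 0.005057 mol.
Base is in excess by 0.005057 - 0.003583 = 0.001474 mol in a total volume of 0.03970 L.
[OH^-] = 0.001474/0.03970 = 0.03714 M, so pOH = 1.43 and pH = 14.00 - 1.43 = 12.57.

12.57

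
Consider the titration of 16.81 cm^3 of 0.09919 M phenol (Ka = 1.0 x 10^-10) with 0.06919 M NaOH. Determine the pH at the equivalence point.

n(C6H5OH) = 0.09919 x 0.01681 = 0.001667 mol; V(NaOH) at equivalence = 0.001667/0.06919 = 0.02410 L.
At equivalence all the acid is converted to C6H5O-; total volume = 0.01681 + 0.02410 = 0.04091 L, so [C6H5O-] = 0.001667/0.04091 = 0.04076 M.
Kb = Kw/Ka = 1.0e-14 / 1.0 x 10^-10 = 0.000100.
[OH^-] = sqrt(Kb x [C6H5O-]) = sqrt(0.000100 x 0.04076) = 0.00202 M.
pOH = 2.69, so pH = 14.00 - 2.69 = 11.31.

11.31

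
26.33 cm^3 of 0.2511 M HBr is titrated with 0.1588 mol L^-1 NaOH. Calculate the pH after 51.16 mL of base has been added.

n(acid) = 0.2511 x 0.02633 = 0.006611 mol; n(NaOH) added = 0.1588 x 0.05116 = 0.008124 mol.
Base is in excess by 0.008124 - 0.006611 = 0.001513 mol in a total volume of 0.07749 L.
[OH^-] = 0.001513/0.07749 = 0.01952 M, so pOH = 1.71 and pH = 14.00 - 1.71 = 12.29.

12.29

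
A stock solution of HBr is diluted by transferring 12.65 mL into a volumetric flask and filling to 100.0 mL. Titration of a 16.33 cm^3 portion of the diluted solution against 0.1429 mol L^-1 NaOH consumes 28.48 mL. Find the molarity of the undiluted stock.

n(NaOH) = 0.1429 x 0.02848 = 0.004070 mol.
n(HBr) in the aliquot = 0.004070 mol.
[diluted HBr] = 0.004070 / 0.01633 = 0.2492 M.
Dilution factor = 100.0/12.65 = 7.905, so [stock] = 0.2492 x 7.905 = 1.97 M.

1.97 M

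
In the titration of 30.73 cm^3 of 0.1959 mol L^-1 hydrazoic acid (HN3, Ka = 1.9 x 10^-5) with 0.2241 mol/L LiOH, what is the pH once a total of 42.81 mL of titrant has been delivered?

12.69

n(acid) = 0.1959 x 0.03073 = 0.006020 mol; n(LiOH) added = 0.2241 x 0.04281 = 0.009594 mol.
Base is in excess by 0.009594 - 0.006020 = 0.003574 mol in a total volume of 0.07354 L.
[OH^-] = 0.003574/0.07354 = 0.04860 M, so pOH = 1.31 and pH = 14.00 - 1.31 = 12.69.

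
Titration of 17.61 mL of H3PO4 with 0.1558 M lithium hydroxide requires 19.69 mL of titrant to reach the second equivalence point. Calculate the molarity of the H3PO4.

n(LiOH) = 0.1558 x 0.01969 = 0.003068 mol.
At the second equivalence point, 2 mol OH^- react per mol H3PO4, so n(H3PO4) = 0.003068 / 2 = 0.001534 mol.
[H3PO4] = 0.001534 / 0.01761 L = 0.0871 M.

0.0871 M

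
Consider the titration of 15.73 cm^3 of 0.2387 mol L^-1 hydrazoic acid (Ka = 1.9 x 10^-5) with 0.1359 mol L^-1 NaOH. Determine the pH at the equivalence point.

n(HN3) = 0.2387 x 0.01573 = 0.003755 mol; V(NaOH) at equivalence = 0.003755/0.1359 = 0.02763 L.
At equivalence all the acid is converted to N3-; total volume = 0.01573 + 0.02763 = 0.04336 L, so [N3-] = 0.003755/0.04336 = 0.08660 M.
Kb = Kw/Ka = 1.0e-14 / 1.9 x 10^-5 = 5.26e-10.
[OH^-] = sqrt(Kb x [N3-]) = sqrt(5.26e-10 x 0.08660) = 6.75e-6 M.
pOH = 5.17, so pH = 14.00 - 5.17 = 8.83.

8.83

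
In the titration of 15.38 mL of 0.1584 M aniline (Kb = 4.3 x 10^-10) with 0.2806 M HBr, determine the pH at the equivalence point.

2.81

n(C6H5NH2) = 0.1584 x 0.01538 = 0.002436 mol; V(HBr) at equivalence = 0.002436/0.2806 = 0.008682 L.
At equivalence the base is fully converted to C6H5NH3+; total volume = 0.02406 L, so [C6H5NH3+] = 0.002436/0.02406 = 0.1012 M.
Ka(C6H5NH3+) = Kw/Kb = 1.0e-14 / 4.3 x 10^-10 = 2.33e-5.
[H^+] = sqrt(Ka x [C6H5NH3+]) = sqrt(2.33e-5 x 0.1012) = 0.00153 M.
pH = -log(0.00153) = 2.81.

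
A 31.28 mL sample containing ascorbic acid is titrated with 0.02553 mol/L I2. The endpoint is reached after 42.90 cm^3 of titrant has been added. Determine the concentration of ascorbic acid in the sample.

n(I2) = 0.02553 x 0.04290 = 0.001095 mol.
From the balanced equation, 1 mol I2 reacts with 1 mol ascorbic acid, so n(ascorbic acid) = 0.001095 x 1/1 = 0.001095 mol.
[ascorbic acid] = 0.001095 / 0.03128 L = 0.0350 M.

0.0350 M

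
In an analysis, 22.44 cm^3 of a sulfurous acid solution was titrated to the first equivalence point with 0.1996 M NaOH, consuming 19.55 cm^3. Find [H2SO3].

0.174 M

n(NaOH) = 0.1996 x 0.01955 = 0.003902 mol.
At the first equivalence point, 1 mol OH^- react per mol H2SO3, so n(H2SO3) = 0.003902 / 1 = 0.003902 mol.
[H2SO3] = 0.003902 / 0.02244 L = 0.174 M.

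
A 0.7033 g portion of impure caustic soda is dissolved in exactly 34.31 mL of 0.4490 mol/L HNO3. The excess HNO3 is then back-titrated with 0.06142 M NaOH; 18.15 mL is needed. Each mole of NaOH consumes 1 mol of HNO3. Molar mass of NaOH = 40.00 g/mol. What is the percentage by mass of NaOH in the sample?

Total n(HNO3) added = 0.4490 x 0.03431 = 0.01541 mol.
n(NaOH) used = 0.06142 x 0.01815 = 0.001115 mol, which equals the excess n(HNO3).
So n(HNO3) consumed by the sample = 0.01541 - 0.001115 = 0.01429 mol.
n(NaOH) = 0.01429 / 1 = 0.01429 mol.
mass NaOH = 0.01429 x 40.00 = 0.5716 g, so %NaOH = 0.5716/0.7033 x 100 = 81.3%.

81.3%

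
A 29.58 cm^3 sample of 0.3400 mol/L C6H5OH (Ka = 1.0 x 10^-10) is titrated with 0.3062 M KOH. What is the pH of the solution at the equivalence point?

11.60

n(C6H5OH) = 0.3400 x 0.02958 = 0.01006 mol; V(KOH) at equivalence = 0.01006/0.3062 = 0.03285 L.
At equivalence all the acid is converted to C6H5O-; total volume = 0.02958 + 0.03285 = 0.06243 L, so [C6H5O-] = 0.01006/0.06243 = 0.1611 M.
Kb = Kw/Ka = 1.0e-14 / 1.0 x 10^-10 = 0.000100.
[OH^-] = sqrt(Kb x [C6H5O-]) = sqrt(0.000100 x 0.1611) = 0.00401 M.
pOH = 2.40, so pH = 14.00 - 2.40 = 11.60.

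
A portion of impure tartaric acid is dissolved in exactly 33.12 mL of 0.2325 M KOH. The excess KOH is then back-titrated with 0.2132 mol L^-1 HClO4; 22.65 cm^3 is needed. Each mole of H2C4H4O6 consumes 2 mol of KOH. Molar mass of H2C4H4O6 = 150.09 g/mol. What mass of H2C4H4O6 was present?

Total n(KOH) added = 0.2325 x 0.03312 = 0.007700 mol.
n(HClO4) used = 0.2132 x 0.02265 = 0.004829 mol, which equals the excess n(KOH).
So n(KOH) consumed by the sample = 0.007700 - 0.004829 = 0.002871 mol.
n(H2C4H4O6) = 0.002871 / 2 = 0.001436 mol.
mass = 0.001436 mol x 150.09 g/mol = 0.215 g.

0.215 g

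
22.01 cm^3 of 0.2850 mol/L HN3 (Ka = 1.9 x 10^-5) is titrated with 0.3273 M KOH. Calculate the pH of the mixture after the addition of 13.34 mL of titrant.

Initial n(HN3) = 0.2850 x 0.02201 = 0.006273 mol.
n(KOH) added = 0.3273 x 0.01334 = 0.004366 mol, converting that many moles of HN3 to N3-.
Remaining n(HN3) = 0.001907 mol; n(N3-) = 0.004366 mol.
By Henderson-Hasselbalch, pH = pKa + log([A^-]/[HA]) = 4.72 + log(0.004366/0.001907) = 4.72 + (+0.36) = 5.08.

5.08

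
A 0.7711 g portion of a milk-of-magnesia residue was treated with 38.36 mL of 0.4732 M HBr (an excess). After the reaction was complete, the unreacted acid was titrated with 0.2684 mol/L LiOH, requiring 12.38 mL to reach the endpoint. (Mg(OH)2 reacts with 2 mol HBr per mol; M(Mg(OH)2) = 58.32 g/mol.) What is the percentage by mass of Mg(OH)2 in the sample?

56.1%

Total n(HBr) added = 0.4732 x 0.03836 = 0.01815 mol.
n(LiOH) used = 0.2684 x 0.01238 = 0.003323 mol, which equals the excess n(HBr).
So n(HBr) consumed by the sample = 0.01815 - 0.003323 = 0.01483 mol.
n(Mg(OH)2) = 0.01483 / 2 = 0.007415 mol.
mass Mg(OH)2 = 0.007415 x 58.32 = 0.4324 g, so %Mg(OH)2 = 0.4324/0.7711 x 100 = 56.1%.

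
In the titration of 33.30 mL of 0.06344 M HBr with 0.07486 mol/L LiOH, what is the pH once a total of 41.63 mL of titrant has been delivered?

n(acid) = 0.06344 x 0.03330 = 0.002113 mol; n(LiOH) added = 0.07486 x 0.04163 = 0.003116 mol.
Base is in excess by 0.003116 - 0.002113 = 0.001004 mol in a total volume of 0.07493 L.
[OH^-] = 0.001004/0.07493 = 0.01340 M, so pOH = 1.87 and pH = 14.00 - 1.87 = 12.13.

12.13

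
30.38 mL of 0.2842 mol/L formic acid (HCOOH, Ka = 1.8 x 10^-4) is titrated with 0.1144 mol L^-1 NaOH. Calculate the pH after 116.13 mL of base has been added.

n(acid) = 0.2842 x 0.03038 = 0.008634 mol; n(NaOH) added = 0.1144 x 0.1161 = 0.01329 mol.
Base is in excess by 0.01329 - 0.008634 = 0.004651 mol in a total volume of 0.1465 L.
[OH^-] = 0.004651/0.1465 = 0.03175 M, so pOH = 1.50 and pH = 14.00 - 1.50 = 12.50.

12.50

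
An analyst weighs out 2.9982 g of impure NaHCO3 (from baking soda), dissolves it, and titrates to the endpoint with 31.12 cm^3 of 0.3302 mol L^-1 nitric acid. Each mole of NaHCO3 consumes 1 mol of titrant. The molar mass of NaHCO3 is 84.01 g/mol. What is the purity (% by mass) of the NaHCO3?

n(HNO3) = 0.3302 x 0.03112 = 0.01028 mol.
n(NaHCO3) = 0.01028 / 1 = 0.01028 mol.
mass of NaHCO3 = 0.01028 x 84.01 = 0.8633 g.
% purity = 0.8633 / 2.9982 x 100 = 28.8%.

28.8%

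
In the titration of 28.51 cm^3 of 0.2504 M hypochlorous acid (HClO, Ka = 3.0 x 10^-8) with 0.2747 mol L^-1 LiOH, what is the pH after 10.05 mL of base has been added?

Initial n(HClO) = 0.2504 x 0.02851 = 0.007139 mol.
n(LiOH) added = 0.2747 x 0.01005 = 0.002761 mol, converting that many moles of HClO to ClO-.
Remaining n(HClO) = 0.004378 mol; n(ClO-) = 0.002761 mol.
By Henderson-Hasselbalch, pH = pKa + log([A^-]/[HA]) = 7.52 + log(0.002761/0.004378) = 7.52 + (-0.20) = 7.32.

7.32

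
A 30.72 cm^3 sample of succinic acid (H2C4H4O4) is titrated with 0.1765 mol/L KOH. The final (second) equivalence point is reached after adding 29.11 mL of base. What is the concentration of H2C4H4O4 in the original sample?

n(KOH) = 0.1765 x 0.02911 = 0.005138 mol.
At the final (second) equivalence point, 2 mol OH^- react per mol H2C4H4O4, so n(H2C4H4O4) = 0.005138 / 2 = 0.002569 mol.
[H2C4H4O4] = 0.002569 / 0.03072 L = 0.0836 M.

0.0836 M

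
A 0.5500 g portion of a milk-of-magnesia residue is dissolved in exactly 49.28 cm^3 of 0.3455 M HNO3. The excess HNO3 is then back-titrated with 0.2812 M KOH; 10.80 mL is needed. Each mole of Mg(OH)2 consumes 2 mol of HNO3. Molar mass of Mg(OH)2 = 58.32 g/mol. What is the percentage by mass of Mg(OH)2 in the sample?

Total n(HNO3) added = 0.3455 x 0.04928 = 0.01703 mol.
n(KOH) used = 0.2812 x 0.01080 = 0.003037 mol, which equals the excess n(HNO3).
So n(HNO3) consumed by the sample = 0.01703 - 0.003037 = 0.01399 mol.
n(Mg(OH)2) = 0.01399 / 2 = 0.006995 mol.
mass Mg(OH)2 = 0.006995 x 58.32 = 0.4079 g, so %Mg(OH)2 = 0.4079/0.5500 x 100 = 74.2%.

74.2%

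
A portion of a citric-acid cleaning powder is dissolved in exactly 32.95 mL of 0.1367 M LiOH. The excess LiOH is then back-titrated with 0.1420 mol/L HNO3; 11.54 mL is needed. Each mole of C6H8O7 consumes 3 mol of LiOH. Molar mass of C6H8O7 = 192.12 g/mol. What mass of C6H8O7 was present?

0.184 g

Total n(LiOH) added = 0.1367 x 0.03295 = 0.004504 mol.
n(HNO3) used = 0.1420 x 0.01154 = 0.001639 mol, which equals the excess n(LiOH).
So n(LiOH) consumed by the sample = 0.004504 - 0.001639 = 0.002866 mol.
n(C6H8O7) = 0.002866 / 3 = 0.0009552 mol.
mass = 0.0009552 mol x 192.12 g/mol = 0.184 g.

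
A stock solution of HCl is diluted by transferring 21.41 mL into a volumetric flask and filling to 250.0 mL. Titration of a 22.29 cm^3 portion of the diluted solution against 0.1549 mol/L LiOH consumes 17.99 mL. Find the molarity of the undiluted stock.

n(LiOH) = 0.1549 x 0.01799 = 0.002787 mol.
n(HCl) in the aliquot = 0.002787 mol.
[diluted HCl] = 0.002787 / 0.02229 = 0.1250 M.
Dilution factor = 250.0/21.41 = 11.68, so [stock] = 0.1250 x 11.68 = 1.46 M.

1.46 M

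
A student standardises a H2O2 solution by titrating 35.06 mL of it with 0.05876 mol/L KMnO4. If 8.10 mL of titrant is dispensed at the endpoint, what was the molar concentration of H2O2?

0.0339 M

n(KMnO4) = 0.05876 x 0.008100 = 0.0004760 mol.
From the balanced equation, 2 mol KMnO4 reacts with 5 mol H2O2, so n(H2O2) = 0.0004760 x 5/2 = 0.001190 mol.
[H2O2] = 0.001190 / 0.03506 L = 0.0339 M.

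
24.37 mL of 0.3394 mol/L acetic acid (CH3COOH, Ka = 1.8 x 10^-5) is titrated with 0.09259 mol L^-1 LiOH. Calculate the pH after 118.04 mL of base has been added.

12.27

n(acid) = 0.3394 x 0.02437 = 0.008271 mol; n(LiOH) added = 0.09259 x 0.1180 = 0.01093 mol.
Base is in excess by 0.01093 - 0.008271 = 0.002658 mol in a total volume of 0.1424 L.
[OH^-] = 0.002658/0.1424 = 0.01867 M, so pOH = 1.73 and pH = 14.00 - 1.73 = 12.27.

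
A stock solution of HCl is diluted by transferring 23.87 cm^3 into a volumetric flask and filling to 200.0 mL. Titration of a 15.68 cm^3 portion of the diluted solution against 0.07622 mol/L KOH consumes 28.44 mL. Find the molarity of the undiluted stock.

n(KOH) = 0.07622 x 0.02844 = 0.002168 mol.
n(HCl) in the aliquot = 0.002168 mol.
[diluted HCl] = 0.002168 / 0.01568 = 0.1382 M.
Dilution factor = 200.0/23.87 = 8.379, so [stock] = 0.1382 x 8.379 = 1.16 M.

1.16 M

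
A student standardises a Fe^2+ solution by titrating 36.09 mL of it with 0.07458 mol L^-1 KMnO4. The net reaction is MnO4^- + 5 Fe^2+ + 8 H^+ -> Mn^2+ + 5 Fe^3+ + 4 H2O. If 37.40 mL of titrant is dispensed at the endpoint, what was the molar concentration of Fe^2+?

n(KMnO4) = 0.07458 x 0.03740 = 0.002789 mol.
From the balanced equation, 1 mol KMnO4 reacts with 5 mol Fe^2+, so n(Fe^2+) = 0.002789 x 5/1 = 0.01395 mol.
[Fe^2+] = 0.01395 / 0.03609 L = 0.386 M.

0.386 M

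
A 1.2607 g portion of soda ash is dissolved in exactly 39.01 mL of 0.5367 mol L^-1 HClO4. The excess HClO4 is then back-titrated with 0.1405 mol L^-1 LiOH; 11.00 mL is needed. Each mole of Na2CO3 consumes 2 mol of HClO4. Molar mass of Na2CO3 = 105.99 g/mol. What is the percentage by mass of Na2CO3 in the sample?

Total n(HClO4) added = 0.5367 x 0.03901 = 0.02094 mol.
n(LiOH) used = 0.1405 x 0.01100 = 0.001545 mol, which equals the excess n(HClO4).
So n(HClO4) consumed by the sample = 0.02094 - 0.001545 = 0.01939 mol.
n(Na2CO3) = 0.01939 / 2 = 0.009696 mol.
mass Na2CO3 = 0.009696 x 105.99 = 1.028 g, so %Na2CO3 = 1.028/1.2607 x 100 = 81.5%.

81.5%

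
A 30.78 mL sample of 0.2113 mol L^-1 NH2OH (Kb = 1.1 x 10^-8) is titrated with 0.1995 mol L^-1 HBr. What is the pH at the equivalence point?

n(NH2OH) = 0.2113 x 0.03078 = 0.006504 mol; V(HBr) at equivalence = 0.006504/0.1995 = 0.03260 L.
At equivalence the base is fully converted to NH3OH+; total volume = 0.06338 L, so [NH3OH+] = 0.006504/0.06338 = 0.1026 M.
Ka(NH3OH+) = Kw/Kb = 1.0e-14 / 1.1 x 10^-8 = 9.09e-7.
[H^+] = sqrt(Ka x [NH3OH+]) = sqrt(9.09e-7 x 0.1026) = 0.000305 M.
pH = -log(0.000305) = 3.52.

3.52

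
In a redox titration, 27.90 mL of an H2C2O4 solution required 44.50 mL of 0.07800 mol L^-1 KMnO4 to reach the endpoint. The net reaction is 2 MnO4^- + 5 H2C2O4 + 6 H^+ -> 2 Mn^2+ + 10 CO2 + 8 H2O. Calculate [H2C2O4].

n(KMnO4) = 0.07800 x 0.04450 = 0.003471 mol.
From the balanced equation, 2 mol KMnO4 reacts with 5 mol H2C2O4, so n(H2C2O4) = 0.003471 x 5/2 = 0.008678 mol.
[H2C2O4] = 0.008678 / 0.02790 L = 0.311 M.

0.311 M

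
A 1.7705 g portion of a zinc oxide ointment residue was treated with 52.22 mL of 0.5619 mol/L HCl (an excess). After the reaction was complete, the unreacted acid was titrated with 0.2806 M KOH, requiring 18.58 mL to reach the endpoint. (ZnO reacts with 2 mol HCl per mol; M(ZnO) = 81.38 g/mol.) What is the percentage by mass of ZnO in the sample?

55.5%

Total n(HCl) added = 0.5619 x 0.05222 = 0.02934 mol.
n(KOH) used = 0.2806 x 0.01858 = 0.005214 mol, which equals the excess n(HCl).
So n(HCl) consumed by the sample = 0.02934 - 0.005214 = 0.02413 mol.
n(ZnO) = 0.02413 / 2 = 0.01206 mol.
mass ZnO = 0.01206 x 81.38 = 0.9818 g, so %ZnO = 0.9818/1.7705 x 100 = 55.5%.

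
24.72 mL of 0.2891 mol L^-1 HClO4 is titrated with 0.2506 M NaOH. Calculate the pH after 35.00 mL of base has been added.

12.43

n(acid) = 0.2891 x 0.02472 = 0.007147 mol; n(NaOH) added = 0.2506 x 0.03500 = 0.008771 mol.
Base is in excess by 0.008771 - 0.007147 = 0.001624 mol in a total volume of 0.05972 L.
[OH^-] = 0.001624/0.05972 = 0.02720 M, so pOH = 1.57 and pH = 14.00 - 1.57 = 12.43.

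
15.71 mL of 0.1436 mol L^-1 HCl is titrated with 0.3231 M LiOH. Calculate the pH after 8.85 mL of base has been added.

12.39

n(acid) = 0.1436 x 0.01571 = 0.002256 mol; n(LiOH) added = 0.3231 x 0.008850 = 0.002859 mol.
Base is in excess by 0.002859 - 0.002256 = 0.0006035 mol in a total volume of 0.02456 L.
[OH^-] = 0.0006035/0.02456 = 0.02457 M, so pOH = 1.61 and pH = 14.00 - 1.61 = 12.39.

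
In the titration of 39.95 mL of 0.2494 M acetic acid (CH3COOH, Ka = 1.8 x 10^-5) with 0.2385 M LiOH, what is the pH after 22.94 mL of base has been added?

Initial n(CH3COOH) = 0.2494 x 0.03995 = 0.009964 mol.
n(LiOH) added = 0.2385 x 0.02294 = 0.005471 mol, converting that many moles of CH3COOH to CH3COO-.
Remaining n(CH3COOH) = 0.004492 mol; n(CH3COO-) = 0.005471 mol.
By Henderson-Hasselbalch, pH = pKa + log([A^-]/[HA]) = 4.74 + log(0.005471/0.004492) = 4.74 + (+0.09) = 4.83.

4.83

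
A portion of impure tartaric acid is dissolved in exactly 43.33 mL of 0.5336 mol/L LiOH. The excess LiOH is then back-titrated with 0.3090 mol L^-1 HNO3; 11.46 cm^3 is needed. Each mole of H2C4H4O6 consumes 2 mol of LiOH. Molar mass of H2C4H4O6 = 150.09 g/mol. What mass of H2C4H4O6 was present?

1.47 g

Total n(LiOH) added = 0.5336 x 0.04333 = 0.02312 mol.
n(HNO3) used = 0.3090 x 0.01146 = 0.003541 mol, which equals the excess n(LiOH).
So n(LiOH) consumed by the sample = 0.02312 - 0.003541 = 0.01958 mol.
n(H2C4H4O6) = 0.01958 / 2 = 0.009790 mol.
mass = 0.009790 mol x 150.09 g/mol = 1.47 g.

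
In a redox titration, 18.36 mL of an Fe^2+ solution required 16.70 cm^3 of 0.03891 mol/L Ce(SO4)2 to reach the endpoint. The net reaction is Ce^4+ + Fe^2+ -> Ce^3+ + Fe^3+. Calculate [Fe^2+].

0.0354 M

n(Ce(SO4)2) = 0.03891 x 0.01670 = 0.0006498 mol.
From the balanced equation, 1 mol Ce(SO4)2 reacts with 1 mol Fe^2+, so n(Fe^2+) = 0.0006498 x 1/1 = 0.0006498 mol.
[Fe^2+] = 0.0006498 / 0.01836 L = 0.0354 M.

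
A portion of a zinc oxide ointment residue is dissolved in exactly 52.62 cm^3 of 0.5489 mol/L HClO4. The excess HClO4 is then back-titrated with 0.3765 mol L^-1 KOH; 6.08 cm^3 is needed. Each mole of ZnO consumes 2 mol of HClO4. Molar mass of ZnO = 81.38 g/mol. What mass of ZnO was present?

Total n(HClO4) added = 0.5489 x 0.05262 = 0.02888 mol.
n(KOH) used = 0.3765 x 0.006080 = 0.002289 mol, which equals the excess n(HClO4).
So n(HClO4) consumed by the sample = 0.02888 - 0.002289 = 0.02659 mol.
n(ZnO) = 0.02659 / 2 = 0.01330 mol.
mass = 0.01330 mol x 81.38 g/mol = 1.08 g.

1.08 g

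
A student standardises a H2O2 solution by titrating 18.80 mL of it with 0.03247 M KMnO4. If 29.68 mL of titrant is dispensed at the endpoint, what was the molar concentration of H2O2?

0.128 M

n(KMnO4) = 0.03247 x 0.02968 = 0.0009637 mol.
From the balanced equation, 2 mol KMnO4 reacts with 5 mol H2O2, so n(H2O2) = 0.0009637 x 5/2 = 0.002409 mol.
[H2O2] = 0.002409 / 0.01880 L = 0.128 M.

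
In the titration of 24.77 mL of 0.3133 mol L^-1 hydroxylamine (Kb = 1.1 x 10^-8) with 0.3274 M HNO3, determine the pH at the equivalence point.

n(NH2OH) = 0.3133 x 0.02477 = 0.007760 mol; V(HNO3) at equivalence = 0.007760/0.3274 = 0.02370 L.
At equivalence the base is fully converted to NH3OH+; total volume = 0.04847 L, so [NH3OH+] = 0.007760/0.04847 = 0.1601 M.
Ka(NH3OH+) = Kw/Kb = 1.0e-14 / 1.1 x 10^-8 = 9.09e-7.
[H^+] = sqrt(Ka x [NH3OH+]) = sqrt(9.09e-7 x 0.1601) = 0.000382 M.
pH = -log(0.000382) = 3.42.

3.42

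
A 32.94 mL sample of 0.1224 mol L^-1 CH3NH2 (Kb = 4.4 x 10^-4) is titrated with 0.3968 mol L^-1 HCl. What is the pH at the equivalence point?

n(CH3NH2) = 0.1224 x 0.03294 = 0.004032 mol; V(HCl) at equivalence = 0.004032/0.3968 = 0.01016 L.
At equivalence the base is fully converted to CH3NH3+; total volume = 0.04310 L, so [CH3NH3+] = 0.004032/0.04310 = 0.09354 M.
Ka(CH3NH3+) = Kw/Kb = 1.0e-14 / 4.4 x 10^-4 = 2.27e-11.
[H^+] = sqrt(Ka x [CH3NH3+]) = sqrt(2.27e-11 x 0.09354) = 1.46e-6 M.
pH = -log(1.46e-6) = 5.84.

5.84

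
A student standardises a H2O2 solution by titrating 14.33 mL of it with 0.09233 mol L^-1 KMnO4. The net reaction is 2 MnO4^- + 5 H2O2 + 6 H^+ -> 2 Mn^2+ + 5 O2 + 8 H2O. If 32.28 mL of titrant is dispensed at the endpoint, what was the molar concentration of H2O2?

0.520 M

n(KMnO4) = 0.09233 x 0.03228 = 0.002980 mol.
From the balanced equation, 2 mol KMnO4 reacts with 5 mol H2O2, so n(H2O2) = 0.002980 x 5/2 = 0.007451 mol.
[H2O2] = 0.007451 / 0.01433 L = 0.520 M.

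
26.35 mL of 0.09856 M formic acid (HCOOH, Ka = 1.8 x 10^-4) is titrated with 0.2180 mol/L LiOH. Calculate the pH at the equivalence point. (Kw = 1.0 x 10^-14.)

n(HCOOH) = 0.09856 x 0.02635 = 0.002597 mol; V(LiOH) at equivalence = 0.002597/0.2180 = 0.01191 L.
At equivalence all the acid is converted to HCOO-; total volume = 0.02635 + 0.01191 = 0.03826 L, so [HCOO-] = 0.002597/0.03826 = 0.06787 M.
Kb = Kw/Ka = 1.0e-14 / 1.8 x 10^-4 = 5.56e-11.
[OH^-] = sqrt(Kb x [HCOO-]) = sqrt(5.56e-11 x 0.06787) = 1.94e-6 M.
pOH = 5.71, so pH = 14.00 - 5.71 = 8.29.

8.29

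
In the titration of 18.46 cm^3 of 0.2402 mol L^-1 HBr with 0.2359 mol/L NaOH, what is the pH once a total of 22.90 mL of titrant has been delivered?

n(acid) = 0.2402 x 0.01846 = 0.004434 mol; n(NaOH) added = 0.2359 x 0.02290 = 0.005402 mol.
Base is in excess by 0.005402 - 0.004434 = 0.0009680 mol in a total volume of 0.04136 L.
[OH^-] = 0.0009680/0.04136 = 0.02340 M, so pOH = 1.63 and pH = 14.00 - 1.63 = 12.37.

12.37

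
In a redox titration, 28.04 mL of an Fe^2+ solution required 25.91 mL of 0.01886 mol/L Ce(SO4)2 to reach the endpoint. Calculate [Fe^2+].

0.0174 M

n(Ce(SO4)2) = 0.01886 x 0.02591 = 0.0004887 mol.
From the balanced equation, 1 mol Ce(SO4)2 reacts with 1 mol Fe^2+, so n(Fe^2+) = 0.0004887 x 1/1 = 0.0004887 mol.
[Fe^2+] = 0.0004887 / 0.02804 L = 0.0174 M.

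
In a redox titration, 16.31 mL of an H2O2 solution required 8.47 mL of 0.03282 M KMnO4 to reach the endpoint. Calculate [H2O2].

0.0426 M

n(KMnO4) = 0.03282 x 0.008470 = 0.0002780 mol.
From the balanced equation, 2 mol KMnO4 reacts with 5 mol H2O2, so n(H2O2) = 0.0002780 x 5/2 = 0.0006950 mol.
[H2O2] = 0.0006950 / 0.01631 L = 0.0426 M.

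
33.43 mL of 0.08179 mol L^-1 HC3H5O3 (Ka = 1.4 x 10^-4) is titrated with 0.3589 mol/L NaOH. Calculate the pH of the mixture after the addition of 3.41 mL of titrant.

3.76

Initial n(HC3H5O3) = 0.08179 x 0.03343 = 0.002734 mol.
n(NaOH) added = 0.3589 x 0.003410 = 0.001224 mol, converting that many moles of HC3H5O3 to C3H5O3-.
Remaining n(HC3H5O3) = 0.001510 mol; n(C3H5O3-) = 0.001224 mol.
By Henderson-Hasselbalch, pH = pKa + log([A^-]/[HA]) = 3.85 + log(0.001224/0.001510) = 3.85 + (-0.09) = 3.76.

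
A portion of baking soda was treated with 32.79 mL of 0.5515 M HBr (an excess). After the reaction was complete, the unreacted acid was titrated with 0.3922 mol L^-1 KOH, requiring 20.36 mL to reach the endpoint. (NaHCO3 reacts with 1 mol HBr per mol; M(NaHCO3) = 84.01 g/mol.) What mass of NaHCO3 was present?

Total n(HBr) added = 0.5515 x 0.03279 = 0.01808 mol.
n(KOH) used = 0.3922 x 0.02036 = 0.007985 mol, which equals the excess n(HBr).
So n(HBr) consumed by the sample = 0.01808 - 0.007985 = 0.01010 mol.
n(NaHCO3) = 0.01010 / 1 = 0.01010 mol.
mass = 0.01010 mol x 84.01 g/mol = 0.848 g.

0.848 g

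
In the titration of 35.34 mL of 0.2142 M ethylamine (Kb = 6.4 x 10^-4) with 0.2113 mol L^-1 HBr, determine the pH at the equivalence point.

5.89

n(C2H5NH2) = 0.2142 x 0.03534 = 0.007570 mol; V(HBr) at equivalence = 0.007570/0.2113 = 0.03583 L.
At equivalence the base is fully converted to C2H5NH3+; total volume = 0.07117 L, so [C2H5NH3+] = 0.007570/0.07117 = 0.1064 M.
Ka(C2H5NH3+) = Kw/Kb = 1.0e-14 / 6.4 x 10^-4 = 1.56e-11.
[H^+] = sqrt(Ka x [C2H5NH3+]) = sqrt(1.56e-11 x 0.1064) = 1.29e-6 M.
pH = -log(1.29e-6) = 5.89.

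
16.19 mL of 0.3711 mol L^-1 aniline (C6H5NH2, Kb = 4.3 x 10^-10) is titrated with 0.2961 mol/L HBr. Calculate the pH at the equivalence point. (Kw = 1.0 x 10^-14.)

n(C6H5NH2) = 0.3711 x 0.01619 = 0.006008 mol; V(HBr) at equivalence = 0.006008/0.2961 = 0.02029 L.
At equivalence the base is fully converted to C6H5NH3+; total volume = 0.03648 L, so [C6H5NH3+] = 0.006008/0.03648 = 0.1647 M.
Ka(C6H5NH3+) = Kw/Kb = 1.0e-14 / 4.3 x 10^-10 = 2.33e-5.
[H^+] = sqrt(Ka x [C6H5NH3+]) = sqrt(2.33e-5 x 0.1647) = 0.00196 M.
pH = -log(0.00196) = 2.71.

2.71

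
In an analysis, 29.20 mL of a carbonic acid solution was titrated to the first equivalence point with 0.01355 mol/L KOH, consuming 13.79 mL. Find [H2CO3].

0.00640 M

n(KOH) = 0.01355 x 0.01379 = 0.0001869 mol.
At the first equivalence point, 1 mol OH^- react per mol H2CO3, so n(H2CO3) = 0.0001869 / 1 = 0.0001869 mol.
[H2CO3] = 0.0001869 / 0.02920 L = 0.00640 M.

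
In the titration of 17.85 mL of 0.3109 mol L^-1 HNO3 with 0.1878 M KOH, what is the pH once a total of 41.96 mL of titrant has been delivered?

12.59

n(acid) = 0.3109 x 0.01785 = 0.005550 mol; n(KOH) added = 0.1878 x 0.04196 = 0.007880 mol.
Base is in excess by 0.007880 - 0.005550 = 0.002331 mol in a total volume of 0.05981 L.
[OH^-] = 0.002331/0.05981 = 0.03897 M, so pOH = 1.41 and pH = 14.00 - 1.41 = 12.59.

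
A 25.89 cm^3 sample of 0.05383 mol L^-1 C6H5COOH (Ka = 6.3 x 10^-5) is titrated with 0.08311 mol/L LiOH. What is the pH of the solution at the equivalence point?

n(C6H5COOH) = 0.05383 x 0.02589 = 0.001394 mol; V(LiOH) at equivalence = 0.001394/0.08311 = 0.01677 L.
At equivalence all the acid is converted to C6H5COO-; total volume = 0.02589 + 0.01677 = 0.04266 L, so [C6H5COO-] = 0.001394/0.04266 = 0.03267 M.
Kb = Kw/Ka = 1.0e-14 / 6.3 x 10^-5 = 1.59e-10.
[OH^-] = sqrt(Kb x [C6H5COO-]) = sqrt(1.59e-10 x 0.03267) = 2.28e-6 M.
pOH = 5.64, so pH = 14.00 - 5.64 = 8.36.

8.36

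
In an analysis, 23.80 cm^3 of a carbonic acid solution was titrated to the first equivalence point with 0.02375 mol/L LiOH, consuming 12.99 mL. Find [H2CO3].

0.0130 M

n(LiOH) = 0.02375 x 0.01299 = 0.0003085 mol.
At the first equivalence point, 1 mol OH^- react per mol H2CO3, so n(H2CO3) = 0.0003085 / 1 = 0.0003085 mol.
[H2CO3] = 0.0003085 / 0.02380 L = 0.0130 M.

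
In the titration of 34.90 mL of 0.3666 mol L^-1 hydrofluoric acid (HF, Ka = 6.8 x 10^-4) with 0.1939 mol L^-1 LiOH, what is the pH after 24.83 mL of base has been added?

Initial n(HF) = 0.3666 x 0.03490 = 0.01279 mol.
n(LiOH) added = 0.1939 x 0.02483 = 0.004815 mol, converting that many moles of HF to F-.
Remaining n(HF) = 0.007980 mol; n(F-) = 0.004815 mol.
By Henderson-Hasselbalch, pH = pKa + log([A^-]/[HA]) = 3.17 + log(0.004815/0.007980) = 3.17 + (-0.22) = 2.95.

2.95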